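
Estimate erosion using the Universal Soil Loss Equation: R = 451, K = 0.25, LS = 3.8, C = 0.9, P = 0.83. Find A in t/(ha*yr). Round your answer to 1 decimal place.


Step 1: A = R * K * LS * C * P
Step 2: R * K = 451 * 0.25 = 112.75
Step 3: (R*K) * LS = 112.75 * 3.8 = 428.45
Step 4: * C * P = 428.45 * 0.9 * 0.83 = 320.1
Step 5: A = 320.1 t/(ha*yr)

320.1


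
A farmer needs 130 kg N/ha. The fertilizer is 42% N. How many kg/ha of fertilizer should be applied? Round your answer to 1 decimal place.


Step 1: Fertilizer rate = target N / (N content / 100)
Step 2: Rate = 130 / (42 / 100)
Step 3: Rate = 130 / 0.42
Step 4: Rate = 309.5 kg/ha

309.5


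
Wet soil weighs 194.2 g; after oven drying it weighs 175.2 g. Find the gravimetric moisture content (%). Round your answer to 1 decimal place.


Step 1: Water mass = wet - dry = 194.2 - 175.2 = 19.0 g
Step 2: w = 100 * water mass / dry mass
Step 3: w = 100 * 19.0 / 175.2 = 10.8%

10.8


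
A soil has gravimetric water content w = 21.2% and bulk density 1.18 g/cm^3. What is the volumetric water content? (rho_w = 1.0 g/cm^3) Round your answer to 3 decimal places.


Step 1: theta = (w / 100) * BD / rho_w
Step 2: theta = (21.2 / 100) * 1.18 / 1.0
Step 3: theta = 0.212 * 1.18
Step 4: theta = 0.25

0.25


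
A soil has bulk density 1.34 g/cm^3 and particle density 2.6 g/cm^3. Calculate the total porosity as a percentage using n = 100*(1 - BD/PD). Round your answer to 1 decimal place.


Step 1: Formula: n = 100 * (1 - BD / PD)
Step 2: n = 100 * (1 - 1.34 / 2.6)
Step 3: n = 100 * (1 - 0.51538)
Step 4: n = 48.5%

48.5


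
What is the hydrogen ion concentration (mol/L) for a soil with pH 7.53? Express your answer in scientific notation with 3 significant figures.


Step 1: [H+] = 10^(-pH)
Step 2: [H+] = 10^(-7.53)
Step 3: [H+] = 2.95e-08 mol/L

2.95e-08


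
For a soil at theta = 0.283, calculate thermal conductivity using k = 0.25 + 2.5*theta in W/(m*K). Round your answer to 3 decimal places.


Step 1: k = 0.25 + 2.5 * theta
Step 2: k = 0.25 + 2.5 * 0.283
Step 3: k = 0.25 + 0.708
Step 4: k = 0.958 W/(m*K)

0.958


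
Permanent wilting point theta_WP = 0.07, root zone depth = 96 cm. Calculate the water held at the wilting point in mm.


Step 1: Water (mm) = theta_WP * depth * 10
Step 2: Water = 0.07 * 96 * 10
Step 3: Water = 67.2 mm

67.2


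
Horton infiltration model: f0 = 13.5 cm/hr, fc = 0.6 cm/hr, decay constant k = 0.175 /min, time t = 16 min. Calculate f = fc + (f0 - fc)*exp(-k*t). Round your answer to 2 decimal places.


Step 1: f = fc + (f0 - fc) * exp(-k * t)
Step 2: exp(-0.175 * 16) = 0.06081
Step 3: f = 0.6 + (13.5 - 0.6) * 0.06081
Step 4: f = 0.6 + 12.9 * 0.06081
Step 5: f = 1.38 cm/hr

1.38


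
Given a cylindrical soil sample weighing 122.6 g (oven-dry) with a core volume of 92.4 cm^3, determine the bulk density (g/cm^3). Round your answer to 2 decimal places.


Step 1: Identify the formula: BD = dry mass / volume
Step 2: Substitute values: BD = 122.6 / 92.4
Step 3: BD = 1.33 g/cm^3

1.33


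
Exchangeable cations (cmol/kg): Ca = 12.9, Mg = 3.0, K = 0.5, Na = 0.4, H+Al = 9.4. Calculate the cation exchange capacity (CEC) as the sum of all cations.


Step 1: CEC = Ca + Mg + K + Na + (H+Al)
Step 2: CEC = 12.9 + 3.0 + 0.5 + 0.4 + 9.4
Step 3: CEC = 26.2 cmol/kg

26.2


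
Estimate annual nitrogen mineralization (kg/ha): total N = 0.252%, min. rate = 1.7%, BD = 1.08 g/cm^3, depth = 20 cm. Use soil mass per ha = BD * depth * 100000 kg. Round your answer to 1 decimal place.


Step 1: Soil mass per ha = BD * depth * 100000 = 1.08 * 20 * 100000 = 2160000 kg
Step 2: Total N pool = soil mass * N%/100 = 2160000 * 0.252/100 = 5443.2 kg/ha
Step 3: N mineralized = N pool * rate%/100 = 5443.2 * 1.7/100 = 92.5 kg/ha/yr

92.5


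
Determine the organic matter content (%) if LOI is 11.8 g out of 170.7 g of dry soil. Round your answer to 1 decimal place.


Step 1: OM% = 100 * LOI / sample mass
Step 2: OM = 100 * 11.8 / 170.7
Step 3: OM = 6.9%

6.9


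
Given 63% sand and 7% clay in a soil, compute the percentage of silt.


Step 1: sand + silt + clay = 100%
Step 2: silt = 100 - sand - clay
Step 3: silt = 100 - 63 - 7
Step 4: silt = 30%

30


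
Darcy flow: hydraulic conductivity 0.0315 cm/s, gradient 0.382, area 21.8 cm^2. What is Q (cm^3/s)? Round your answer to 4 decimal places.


Step 1: Apply Darcy's law: Q = K * i * A
Step 2: Q = 0.0315 * 0.382 * 21.8
Step 3: Q = 0.2623 cm^3/s

0.2623


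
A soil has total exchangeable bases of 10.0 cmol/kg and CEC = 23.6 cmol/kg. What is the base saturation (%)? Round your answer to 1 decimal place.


Step 1: BS = 100 * (sum of bases) / CEC
Step 2: BS = 100 * 10.0 / 23.6
Step 3: BS = 42.4%

42.4


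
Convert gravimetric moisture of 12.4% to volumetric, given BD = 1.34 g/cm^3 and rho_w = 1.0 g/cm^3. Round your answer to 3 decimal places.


Step 1: theta = (w / 100) * BD / rho_w
Step 2: theta = (12.4 / 100) * 1.34 / 1.0
Step 3: theta = 0.124 * 1.34
Step 4: theta = 0.166

0.166


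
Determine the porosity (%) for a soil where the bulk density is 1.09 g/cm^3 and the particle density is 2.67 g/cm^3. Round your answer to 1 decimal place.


Step 1: Formula: n = 100 * (1 - BD / PD)
Step 2: n = 100 * (1 - 1.09 / 2.67)
Step 3: n = 100 * (1 - 0.40824)
Step 4: n = 59.2%

59.2


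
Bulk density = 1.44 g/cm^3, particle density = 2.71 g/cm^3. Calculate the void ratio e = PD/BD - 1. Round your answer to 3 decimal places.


Step 1: e = PD / BD - 1
Step 2: e = 2.71 / 1.44 - 1
Step 3: e = 1.88194 - 1
Step 4: e = 0.882

0.882


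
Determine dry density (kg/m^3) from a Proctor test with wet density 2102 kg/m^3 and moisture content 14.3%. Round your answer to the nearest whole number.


Step 1: Dry density = wet density / (1 + w/100)
Step 2: Dry density = 2102 / (1 + 14.3/100)
Step 3: Dry density = 2102 / 1.143
Step 4: Dry density = 1839 kg/m^3

1839


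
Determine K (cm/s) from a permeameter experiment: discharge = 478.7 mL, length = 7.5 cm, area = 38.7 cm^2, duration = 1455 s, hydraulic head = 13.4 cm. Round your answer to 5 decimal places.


Step 1: K = Q * L / (A * t * h)
Step 2: Numerator = 478.7 * 7.5 = 3590.25
Step 3: Denominator = 38.7 * 1455 * 13.4 = 754533.9
Step 4: K = 3590.25 / 754533.9 = 0.00476 cm/s

0.00476


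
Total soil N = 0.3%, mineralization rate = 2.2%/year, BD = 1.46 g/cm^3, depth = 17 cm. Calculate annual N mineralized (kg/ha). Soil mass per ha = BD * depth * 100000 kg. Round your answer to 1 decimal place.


Step 1: Soil mass per ha = BD * depth * 100000 = 1.46 * 17 * 100000 = 2482000 kg
Step 2: Total N pool = soil mass * N%/100 = 2482000 * 0.3/100 = 7446.0 kg/ha
Step 3: N mineralized = N pool * rate%/100 = 7446.0 * 2.2/100 = 163.8 kg/ha/yr

163.8


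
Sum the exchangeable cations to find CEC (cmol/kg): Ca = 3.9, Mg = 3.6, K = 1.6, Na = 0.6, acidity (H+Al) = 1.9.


Step 1: CEC = Ca + Mg + K + Na + (H+Al)
Step 2: CEC = 3.9 + 3.6 + 1.6 + 0.6 + 1.9
Step 3: CEC = 11.6 cmol/kg

11.6


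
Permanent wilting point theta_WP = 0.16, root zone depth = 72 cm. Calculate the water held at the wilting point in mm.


Step 1: Water (mm) = theta_WP * depth * 10
Step 2: Water = 0.16 * 72 * 10
Step 3: Water = 115.2 mm

115.2


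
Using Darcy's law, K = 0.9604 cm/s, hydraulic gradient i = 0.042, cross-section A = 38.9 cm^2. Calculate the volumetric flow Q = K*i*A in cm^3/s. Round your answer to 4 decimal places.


Step 1: Apply Darcy's law: Q = K * i * A
Step 2: Q = 0.9604 * 0.042 * 38.9
Step 3: Q = 1.5691 cm^3/s

1.5691


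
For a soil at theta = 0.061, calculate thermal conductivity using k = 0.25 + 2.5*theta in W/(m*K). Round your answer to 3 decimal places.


Step 1: k = 0.25 + 2.5 * theta
Step 2: k = 0.25 + 2.5 * 0.061
Step 3: k = 0.25 + 0.153
Step 4: k = 0.403 W/(m*K)

0.403


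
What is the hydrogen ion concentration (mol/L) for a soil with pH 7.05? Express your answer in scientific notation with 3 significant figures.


Step 1: [H+] = 10^(-pH)
Step 2: [H+] = 10^(-7.05)
Step 3: [H+] = 8.91e-08 mol/L

8.91e-08


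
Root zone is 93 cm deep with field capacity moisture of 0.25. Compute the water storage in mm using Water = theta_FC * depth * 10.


Step 1: Water (mm) = theta_FC * depth (cm) * 10
Step 2: Water = 0.25 * 93 * 10
Step 3: Water = 232.5 mm

232.5


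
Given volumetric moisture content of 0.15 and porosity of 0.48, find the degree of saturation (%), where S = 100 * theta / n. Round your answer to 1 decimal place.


Step 1: S = 100 * theta_v / n
Step 2: S = 100 * 0.15 / 0.48
Step 3: S = 31.3%

31.3


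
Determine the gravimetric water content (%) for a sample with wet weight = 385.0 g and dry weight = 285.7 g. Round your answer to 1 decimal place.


Step 1: Water mass = wet - dry = 385.0 - 285.7 = 99.3 g
Step 2: w = 100 * water mass / dry mass
Step 3: w = 100 * 99.3 / 285.7 = 34.8%

34.8


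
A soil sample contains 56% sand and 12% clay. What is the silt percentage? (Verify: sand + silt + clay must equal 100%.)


Step 1: sand + silt + clay = 100%
Step 2: silt = 100 - sand - clay
Step 3: silt = 100 - 56 - 12
Step 4: silt = 32%

32


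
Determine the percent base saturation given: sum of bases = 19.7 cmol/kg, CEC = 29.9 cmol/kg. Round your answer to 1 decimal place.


Step 1: BS = 100 * (sum of bases) / CEC
Step 2: BS = 100 * 19.7 / 29.9
Step 3: BS = 65.9%

65.9


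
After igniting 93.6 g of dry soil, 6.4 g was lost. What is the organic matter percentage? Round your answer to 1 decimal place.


Step 1: OM% = 100 * LOI / sample mass
Step 2: OM = 100 * 6.4 / 93.6
Step 3: OM = 6.8%

6.8


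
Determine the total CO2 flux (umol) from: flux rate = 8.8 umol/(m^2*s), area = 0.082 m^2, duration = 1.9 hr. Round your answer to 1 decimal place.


Step 1: Convert time to seconds: 1.9 hr * 3600 = 6840.0 s
Step 2: Total = flux * area * time_s
Step 3: Total = 8.8 * 0.082 * 6840.0
Step 4: Total = 4935.7 umol

4935.7


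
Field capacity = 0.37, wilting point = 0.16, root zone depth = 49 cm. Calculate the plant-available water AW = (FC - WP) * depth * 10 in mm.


Step 1: Available water = (FC - WP) * depth * 10
Step 2: AW = (0.37 - 0.16) * 49 * 10
Step 3: AW = 0.21 * 49 * 10
Step 4: AW = 102.9 mm

102.9


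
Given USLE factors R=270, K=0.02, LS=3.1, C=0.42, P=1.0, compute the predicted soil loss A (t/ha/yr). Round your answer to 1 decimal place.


Step 1: A = R * K * LS * C * P
Step 2: R * K = 270 * 0.02 = 5.4
Step 3: (R*K) * LS = 5.4 * 3.1 = 16.74
Step 4: * C * P = 16.74 * 0.42 * 1.0 = 7.0
Step 5: A = 7.0 t/(ha*yr)

7.0


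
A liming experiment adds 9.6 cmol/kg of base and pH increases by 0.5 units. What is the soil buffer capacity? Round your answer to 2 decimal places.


Step 1: BC = change in base / change in pH
Step 2: BC = 9.6 / 0.5
Step 3: BC = 19.2 cmol/(kg*pH unit)

19.2


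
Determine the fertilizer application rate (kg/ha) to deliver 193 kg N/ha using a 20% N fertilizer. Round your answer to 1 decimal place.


Step 1: Fertilizer rate = target N / (N content / 100)
Step 2: Rate = 193 / (20 / 100)
Step 3: Rate = 193 / 0.2
Step 4: Rate = 965.0 kg/ha

965.0


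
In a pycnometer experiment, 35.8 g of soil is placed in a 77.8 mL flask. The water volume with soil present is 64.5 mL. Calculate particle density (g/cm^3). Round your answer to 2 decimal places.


Step 1: Volume of solids = flask volume - water volume with soil
Step 2: V_solids = 77.8 - 64.5 = 13.3 mL
Step 3: Particle density = mass / V_solids = 35.8 / 13.3 = 2.69 g/cm^3

2.69


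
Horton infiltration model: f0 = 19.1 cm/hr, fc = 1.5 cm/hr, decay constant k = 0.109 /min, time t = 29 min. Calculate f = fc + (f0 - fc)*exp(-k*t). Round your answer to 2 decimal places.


Step 1: f = fc + (f0 - fc) * exp(-k * t)
Step 2: exp(-0.109 * 29) = 0.042383
Step 3: f = 1.5 + (19.1 - 1.5) * 0.042383
Step 4: f = 1.5 + 17.6 * 0.042383
Step 5: f = 2.25 cm/hr

2.25


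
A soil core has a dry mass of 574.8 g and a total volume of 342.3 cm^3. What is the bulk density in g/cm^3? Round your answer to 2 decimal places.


Step 1: Identify the formula: BD = dry mass / volume
Step 2: Substitute values: BD = 574.8 / 342.3
Step 3: BD = 1.68 g/cm^3

1.68


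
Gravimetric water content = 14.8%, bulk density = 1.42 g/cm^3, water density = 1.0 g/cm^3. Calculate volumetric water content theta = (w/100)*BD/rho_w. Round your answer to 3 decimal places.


Step 1: theta = (w / 100) * BD / rho_w
Step 2: theta = (14.8 / 100) * 1.42 / 1.0
Step 3: theta = 0.148 * 1.42
Step 4: theta = 0.21

0.21


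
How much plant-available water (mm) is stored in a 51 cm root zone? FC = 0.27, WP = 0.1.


Step 1: Available water = (FC - WP) * depth * 10
Step 2: AW = (0.27 - 0.1) * 51 * 10
Step 3: AW = 0.17 * 51 * 10
Step 4: AW = 86.7 mm

86.7


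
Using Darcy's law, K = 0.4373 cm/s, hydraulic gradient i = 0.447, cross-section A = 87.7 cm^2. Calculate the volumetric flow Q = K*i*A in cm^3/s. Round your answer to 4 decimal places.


Step 1: Apply Darcy's law: Q = K * i * A
Step 2: Q = 0.4373 * 0.447 * 87.7
Step 3: Q = 17.143 cm^3/s

17.143


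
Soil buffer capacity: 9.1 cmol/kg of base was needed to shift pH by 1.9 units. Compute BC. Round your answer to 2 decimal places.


Step 1: BC = change in base / change in pH
Step 2: BC = 9.1 / 1.9
Step 3: BC = 4.79 cmol/(kg*pH unit)

4.79


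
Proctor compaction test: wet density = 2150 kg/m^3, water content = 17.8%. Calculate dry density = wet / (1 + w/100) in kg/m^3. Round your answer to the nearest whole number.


Step 1: Dry density = wet density / (1 + w/100)
Step 2: Dry density = 2150 / (1 + 17.8/100)
Step 3: Dry density = 2150 / 1.178
Step 4: Dry density = 1825 kg/m^3

1825


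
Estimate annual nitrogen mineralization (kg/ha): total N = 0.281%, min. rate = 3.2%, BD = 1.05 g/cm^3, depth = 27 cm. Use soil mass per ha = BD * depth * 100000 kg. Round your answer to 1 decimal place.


Step 1: Soil mass per ha = BD * depth * 100000 = 1.05 * 27 * 100000 = 2835000 kg
Step 2: Total N pool = soil mass * N%/100 = 2835000 * 0.281/100 = 7966.35 kg/ha
Step 3: N mineralized = N pool * rate%/100 = 7966.35 * 3.2/100 = 254.9 kg/ha/yr

254.9


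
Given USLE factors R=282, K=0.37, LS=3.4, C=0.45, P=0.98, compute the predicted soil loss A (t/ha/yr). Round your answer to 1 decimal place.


Step 1: A = R * K * LS * C * P
Step 2: R * K = 282 * 0.37 = 104.34
Step 3: (R*K) * LS = 104.34 * 3.4 = 354.756
Step 4: * C * P = 354.756 * 0.45 * 0.98 = 156.4
Step 5: A = 156.4 t/(ha*yr)

156.4


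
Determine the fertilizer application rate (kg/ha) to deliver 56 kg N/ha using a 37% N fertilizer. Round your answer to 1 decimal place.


Step 1: Fertilizer rate = target N / (N content / 100)
Step 2: Rate = 56 / (37 / 100)
Step 3: Rate = 56 / 0.37
Step 4: Rate = 151.4 kg/ha

151.4


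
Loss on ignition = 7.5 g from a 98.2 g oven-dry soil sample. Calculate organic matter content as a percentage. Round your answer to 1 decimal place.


Step 1: OM% = 100 * LOI / sample mass
Step 2: OM = 100 * 7.5 / 98.2
Step 3: OM = 7.6%

7.6


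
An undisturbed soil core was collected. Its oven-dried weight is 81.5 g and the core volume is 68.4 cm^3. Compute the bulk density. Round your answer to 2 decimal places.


Step 1: Identify the formula: BD = dry mass / volume
Step 2: Substitute values: BD = 81.5 / 68.4
Step 3: BD = 1.19 g/cm^3

1.19


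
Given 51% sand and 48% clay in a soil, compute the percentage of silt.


Step 1: sand + silt + clay = 100%
Step 2: silt = 100 - sand - clay
Step 3: silt = 100 - 51 - 48
Step 4: silt = 1%

1


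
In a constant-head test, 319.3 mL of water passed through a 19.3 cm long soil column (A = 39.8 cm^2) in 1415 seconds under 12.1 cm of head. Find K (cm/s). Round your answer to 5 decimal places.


Step 1: K = Q * L / (A * t * h)
Step 2: Numerator = 319.3 * 19.3 = 6162.49
Step 3: Denominator = 39.8 * 1415 * 12.1 = 681435.7
Step 4: K = 6162.49 / 681435.7 = 0.00904 cm/s

0.00904


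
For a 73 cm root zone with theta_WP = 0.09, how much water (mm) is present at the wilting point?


Step 1: Water (mm) = theta_WP * depth * 10
Step 2: Water = 0.09 * 73 * 10
Step 3: Water = 65.7 mm

65.7


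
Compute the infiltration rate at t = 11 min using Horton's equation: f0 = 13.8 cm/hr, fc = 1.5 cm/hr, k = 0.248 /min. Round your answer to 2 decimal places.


Step 1: f = fc + (f0 - fc) * exp(-k * t)
Step 2: exp(-0.248 * 11) = 0.06535
Step 3: f = 1.5 + (13.8 - 1.5) * 0.06535
Step 4: f = 1.5 + 12.3 * 0.06535
Step 5: f = 2.3 cm/hr

2.3


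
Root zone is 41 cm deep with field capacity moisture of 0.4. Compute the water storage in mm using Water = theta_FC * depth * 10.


Step 1: Water (mm) = theta_FC * depth (cm) * 10
Step 2: Water = 0.4 * 41 * 10
Step 3: Water = 164.0 mm

164.0


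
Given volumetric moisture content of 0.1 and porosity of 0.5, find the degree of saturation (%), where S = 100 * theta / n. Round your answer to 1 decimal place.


Step 1: S = 100 * theta_v / n
Step 2: S = 100 * 0.1 / 0.5
Step 3: S = 20.0%

20.0


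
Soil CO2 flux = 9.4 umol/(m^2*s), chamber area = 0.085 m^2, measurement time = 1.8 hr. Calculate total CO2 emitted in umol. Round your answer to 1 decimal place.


Step 1: Convert time to seconds: 1.8 hr * 3600 = 6480.0 s
Step 2: Total = flux * area * time_s
Step 3: Total = 9.4 * 0.085 * 6480.0
Step 4: Total = 5177.5 umol

5177.5


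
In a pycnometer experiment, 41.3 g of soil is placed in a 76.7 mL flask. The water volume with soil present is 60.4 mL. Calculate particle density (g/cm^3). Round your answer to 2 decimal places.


Step 1: Volume of solids = flask volume - water volume with soil
Step 2: V_solids = 76.7 - 60.4 = 16.3 mL
Step 3: Particle density = mass / V_solids = 41.3 / 16.3 = 2.53 g/cm^3

2.53


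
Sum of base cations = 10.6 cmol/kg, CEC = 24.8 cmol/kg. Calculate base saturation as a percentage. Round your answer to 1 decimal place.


Step 1: BS = 100 * (sum of bases) / CEC
Step 2: BS = 100 * 10.6 / 24.8
Step 3: BS = 42.7%

42.7


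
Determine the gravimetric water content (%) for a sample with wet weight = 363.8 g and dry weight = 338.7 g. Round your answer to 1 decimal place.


Step 1: Water mass = wet - dry = 363.8 - 338.7 = 25.1 g
Step 2: w = 100 * water mass / dry mass
Step 3: w = 100 * 25.1 / 338.7 = 7.4%

7.4


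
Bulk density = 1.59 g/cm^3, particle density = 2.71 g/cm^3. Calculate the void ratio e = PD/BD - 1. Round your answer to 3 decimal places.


Step 1: e = PD / BD - 1
Step 2: e = 2.71 / 1.59 - 1
Step 3: e = 1.7044 - 1
Step 4: e = 0.704

0.704


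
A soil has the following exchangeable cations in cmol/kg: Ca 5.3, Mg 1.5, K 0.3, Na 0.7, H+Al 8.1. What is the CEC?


Step 1: CEC = Ca + Mg + K + Na + (H+Al)
Step 2: CEC = 5.3 + 1.5 + 0.3 + 0.7 + 8.1
Step 3: CEC = 15.9 cmol/kg

15.9


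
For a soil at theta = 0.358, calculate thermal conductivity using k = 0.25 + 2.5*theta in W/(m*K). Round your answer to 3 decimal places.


Step 1: k = 0.25 + 2.5 * theta
Step 2: k = 0.25 + 2.5 * 0.358
Step 3: k = 0.25 + 0.895
Step 4: k = 1.145 W/(m*K)

1.145


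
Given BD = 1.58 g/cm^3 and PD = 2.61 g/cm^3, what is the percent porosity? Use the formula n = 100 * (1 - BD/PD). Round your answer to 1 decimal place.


Step 1: Formula: n = 100 * (1 - BD / PD)
Step 2: n = 100 * (1 - 1.58 / 2.61)
Step 3: n = 100 * (1 - 0.60536)
Step 4: n = 39.5%

39.5


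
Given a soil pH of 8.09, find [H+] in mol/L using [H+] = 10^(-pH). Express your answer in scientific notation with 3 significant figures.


Step 1: [H+] = 10^(-pH)
Step 2: [H+] = 10^(-8.09)
Step 3: [H+] = 8.13e-09 mol/L

8.13e-09


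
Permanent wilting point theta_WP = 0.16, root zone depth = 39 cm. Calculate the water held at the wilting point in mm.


Step 1: Water (mm) = theta_WP * depth * 10
Step 2: Water = 0.16 * 39 * 10
Step 3: Water = 62.4 mm

62.4


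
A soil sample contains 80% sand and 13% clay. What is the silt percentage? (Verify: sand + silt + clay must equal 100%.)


Step 1: sand + silt + clay = 100%
Step 2: silt = 100 - sand - clay
Step 3: silt = 100 - 80 - 13
Step 4: silt = 7%

7


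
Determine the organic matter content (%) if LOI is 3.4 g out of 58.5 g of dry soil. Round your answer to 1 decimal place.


Step 1: OM% = 100 * LOI / sample mass
Step 2: OM = 100 * 3.4 / 58.5
Step 3: OM = 5.8%

5.8


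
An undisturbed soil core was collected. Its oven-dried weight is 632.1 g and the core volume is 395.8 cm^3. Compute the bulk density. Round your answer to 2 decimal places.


Step 1: Identify the formula: BD = dry mass / volume
Step 2: Substitute values: BD = 632.1 / 395.8
Step 3: BD = 1.6 g/cm^3

1.6


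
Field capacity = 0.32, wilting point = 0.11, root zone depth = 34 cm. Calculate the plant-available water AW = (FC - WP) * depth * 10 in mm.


Step 1: Available water = (FC - WP) * depth * 10
Step 2: AW = (0.32 - 0.11) * 34 * 10
Step 3: AW = 0.21 * 34 * 10
Step 4: AW = 71.4 mm

71.4


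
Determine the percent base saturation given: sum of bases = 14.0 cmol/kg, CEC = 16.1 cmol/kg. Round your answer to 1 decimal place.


Step 1: BS = 100 * (sum of bases) / CEC
Step 2: BS = 100 * 14.0 / 16.1
Step 3: BS = 87.0%

87.0


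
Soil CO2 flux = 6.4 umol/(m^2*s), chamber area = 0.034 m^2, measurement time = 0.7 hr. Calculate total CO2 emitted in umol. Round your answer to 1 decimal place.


Step 1: Convert time to seconds: 0.7 hr * 3600 = 2520.0 s
Step 2: Total = flux * area * time_s
Step 3: Total = 6.4 * 0.034 * 2520.0
Step 4: Total = 548.4 umol

548.4


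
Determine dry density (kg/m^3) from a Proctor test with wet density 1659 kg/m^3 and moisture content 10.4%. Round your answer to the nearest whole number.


Step 1: Dry density = wet density / (1 + w/100)
Step 2: Dry density = 1659 / (1 + 10.4/100)
Step 3: Dry density = 1659 / 1.104
Step 4: Dry density = 1503 kg/m^3

1503


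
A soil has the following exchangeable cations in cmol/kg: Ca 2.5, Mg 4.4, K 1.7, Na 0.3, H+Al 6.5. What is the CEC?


Step 1: CEC = Ca + Mg + K + Na + (H+Al)
Step 2: CEC = 2.5 + 4.4 + 1.7 + 0.3 + 6.5
Step 3: CEC = 15.4 cmol/kg

15.4


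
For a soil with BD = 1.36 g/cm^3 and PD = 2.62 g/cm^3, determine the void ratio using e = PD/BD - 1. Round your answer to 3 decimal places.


Step 1: e = PD / BD - 1
Step 2: e = 2.62 / 1.36 - 1
Step 3: e = 1.92647 - 1
Step 4: e = 0.926

0.926


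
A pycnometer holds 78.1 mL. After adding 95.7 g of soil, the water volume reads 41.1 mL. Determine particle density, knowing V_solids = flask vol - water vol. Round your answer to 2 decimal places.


Step 1: Volume of solids = flask volume - water volume with soil
Step 2: V_solids = 78.1 - 41.1 = 37.0 mL
Step 3: Particle density = mass / V_solids = 95.7 / 37.0 = 2.59 g/cm^3

2.59


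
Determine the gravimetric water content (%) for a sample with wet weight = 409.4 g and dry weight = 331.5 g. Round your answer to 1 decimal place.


Step 1: Water mass = wet - dry = 409.4 - 331.5 = 77.9 g
Step 2: w = 100 * water mass / dry mass
Step 3: w = 100 * 77.9 / 331.5 = 23.5%

23.5


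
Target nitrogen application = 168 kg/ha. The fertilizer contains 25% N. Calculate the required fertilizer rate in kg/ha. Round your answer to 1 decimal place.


Step 1: Fertilizer rate = target N / (N content / 100)
Step 2: Rate = 168 / (25 / 100)
Step 3: Rate = 168 / 0.25
Step 4: Rate = 672.0 kg/ha

672.0


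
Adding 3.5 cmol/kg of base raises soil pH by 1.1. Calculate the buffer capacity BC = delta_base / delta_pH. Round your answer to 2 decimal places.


Step 1: BC = change in base / change in pH
Step 2: BC = 3.5 / 1.1
Step 3: BC = 3.18 cmol/(kg*pH unit)

3.18


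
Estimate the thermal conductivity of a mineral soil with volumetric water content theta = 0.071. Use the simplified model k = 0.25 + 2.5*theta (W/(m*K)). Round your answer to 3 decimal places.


Step 1: k = 0.25 + 2.5 * theta
Step 2: k = 0.25 + 2.5 * 0.071
Step 3: k = 0.25 + 0.178
Step 4: k = 0.428 W/(m*K)

0.428


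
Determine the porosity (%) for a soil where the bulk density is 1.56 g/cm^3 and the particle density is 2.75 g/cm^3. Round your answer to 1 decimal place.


Step 1: Formula: n = 100 * (1 - BD / PD)
Step 2: n = 100 * (1 - 1.56 / 2.75)
Step 3: n = 100 * (1 - 0.56727)
Step 4: n = 43.3%

43.3


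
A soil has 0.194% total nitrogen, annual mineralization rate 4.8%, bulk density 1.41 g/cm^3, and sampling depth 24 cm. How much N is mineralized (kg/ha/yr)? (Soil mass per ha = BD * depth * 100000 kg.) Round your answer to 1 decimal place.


Step 1: Soil mass per ha = BD * depth * 100000 = 1.41 * 24 * 100000 = 3384000 kg
Step 2: Total N pool = soil mass * N%/100 = 3384000 * 0.194/100 = 6564.96 kg/ha
Step 3: N mineralized = N pool * rate%/100 = 6564.96 * 4.8/100 = 315.1 kg/ha/yr

315.1


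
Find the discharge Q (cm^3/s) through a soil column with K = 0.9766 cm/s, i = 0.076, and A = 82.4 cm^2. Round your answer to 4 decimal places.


Step 1: Apply Darcy's law: Q = K * i * A
Step 2: Q = 0.9766 * 0.076 * 82.4
Step 3: Q = 6.1159 cm^3/s

6.1159


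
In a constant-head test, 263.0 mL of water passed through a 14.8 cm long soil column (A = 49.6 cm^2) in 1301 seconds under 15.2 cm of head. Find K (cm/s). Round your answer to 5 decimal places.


Step 1: K = Q * L / (A * t * h)
Step 2: Numerator = 263.0 * 14.8 = 3892.4
Step 3: Denominator = 49.6 * 1301 * 15.2 = 980849.92
Step 4: K = 3892.4 / 980849.92 = 0.00397 cm/s

0.00397


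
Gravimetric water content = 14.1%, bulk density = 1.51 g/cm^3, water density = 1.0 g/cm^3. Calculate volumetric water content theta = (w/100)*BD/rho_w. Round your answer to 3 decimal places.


Step 1: theta = (w / 100) * BD / rho_w
Step 2: theta = (14.1 / 100) * 1.51 / 1.0
Step 3: theta = 0.141 * 1.51
Step 4: theta = 0.213

0.213


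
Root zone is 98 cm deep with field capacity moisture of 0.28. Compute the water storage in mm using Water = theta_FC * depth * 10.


Step 1: Water (mm) = theta_FC * depth (cm) * 10
Step 2: Water = 0.28 * 98 * 10
Step 3: Water = 274.4 mm

274.4


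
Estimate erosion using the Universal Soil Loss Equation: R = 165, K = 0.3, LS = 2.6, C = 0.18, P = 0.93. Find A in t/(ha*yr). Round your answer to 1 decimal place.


Step 1: A = R * K * LS * C * P
Step 2: R * K = 165 * 0.3 = 49.5
Step 3: (R*K) * LS = 49.5 * 2.6 = 128.7
Step 4: * C * P = 128.7 * 0.18 * 0.93 = 21.5
Step 5: A = 21.5 t/(ha*yr)

21.5


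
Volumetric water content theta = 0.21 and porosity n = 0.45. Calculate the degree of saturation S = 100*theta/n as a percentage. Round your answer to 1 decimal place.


Step 1: S = 100 * theta_v / n
Step 2: S = 100 * 0.21 / 0.45
Step 3: S = 46.7%

46.7


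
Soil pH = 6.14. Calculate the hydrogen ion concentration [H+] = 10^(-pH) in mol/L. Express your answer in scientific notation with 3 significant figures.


Step 1: [H+] = 10^(-pH)
Step 2: [H+] = 10^(-6.14)
Step 3: [H+] = 7.24e-07 mol/L

7.24e-07


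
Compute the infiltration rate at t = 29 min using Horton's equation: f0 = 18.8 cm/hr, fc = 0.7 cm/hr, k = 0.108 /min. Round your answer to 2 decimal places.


Step 1: f = fc + (f0 - fc) * exp(-k * t)
Step 2: exp(-0.108 * 29) = 0.04363
Step 3: f = 0.7 + (18.8 - 0.7) * 0.04363
Step 4: f = 0.7 + 18.1 * 0.04363
Step 5: f = 1.49 cm/hr

1.49


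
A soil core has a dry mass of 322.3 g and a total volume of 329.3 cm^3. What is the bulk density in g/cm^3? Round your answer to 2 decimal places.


Step 1: Identify the formula: BD = dry mass / volume
Step 2: Substitute values: BD = 322.3 / 329.3
Step 3: BD = 0.98 g/cm^3

0.98


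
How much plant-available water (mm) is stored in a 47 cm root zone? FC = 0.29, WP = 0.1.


Step 1: Available water = (FC - WP) * depth * 10
Step 2: AW = (0.29 - 0.1) * 47 * 10
Step 3: AW = 0.19 * 47 * 10
Step 4: AW = 89.3 mm

89.3


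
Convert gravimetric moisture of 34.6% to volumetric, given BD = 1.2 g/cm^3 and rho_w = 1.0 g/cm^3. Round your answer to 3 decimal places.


Step 1: theta = (w / 100) * BD / rho_w
Step 2: theta = (34.6 / 100) * 1.2 / 1.0
Step 3: theta = 0.346 * 1.2
Step 4: theta = 0.415

0.415


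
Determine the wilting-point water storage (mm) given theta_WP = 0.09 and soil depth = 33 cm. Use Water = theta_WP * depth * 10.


Step 1: Water (mm) = theta_WP * depth * 10
Step 2: Water = 0.09 * 33 * 10
Step 3: Water = 29.7 mm

29.7


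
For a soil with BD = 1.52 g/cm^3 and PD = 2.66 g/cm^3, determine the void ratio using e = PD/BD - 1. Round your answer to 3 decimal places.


Step 1: e = PD / BD - 1
Step 2: e = 2.66 / 1.52 - 1
Step 3: e = 1.75 - 1
Step 4: e = 0.75

0.75


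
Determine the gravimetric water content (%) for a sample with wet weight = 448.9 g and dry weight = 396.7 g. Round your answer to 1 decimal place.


Step 1: Water mass = wet - dry = 448.9 - 396.7 = 52.2 g
Step 2: w = 100 * water mass / dry mass
Step 3: w = 100 * 52.2 / 396.7 = 13.2%

13.2


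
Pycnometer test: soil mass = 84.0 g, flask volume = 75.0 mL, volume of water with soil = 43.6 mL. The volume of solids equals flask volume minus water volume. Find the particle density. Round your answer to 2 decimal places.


Step 1: Volume of solids = flask volume - water volume with soil
Step 2: V_solids = 75.0 - 43.6 = 31.4 mL
Step 3: Particle density = mass / V_solids = 84.0 / 31.4 = 2.68 g/cm^3

2.68


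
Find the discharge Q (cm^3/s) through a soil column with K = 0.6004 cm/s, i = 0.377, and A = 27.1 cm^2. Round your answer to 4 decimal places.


Step 1: Apply Darcy's law: Q = K * i * A
Step 2: Q = 0.6004 * 0.377 * 27.1
Step 3: Q = 6.1341 cm^3/s

6.1341


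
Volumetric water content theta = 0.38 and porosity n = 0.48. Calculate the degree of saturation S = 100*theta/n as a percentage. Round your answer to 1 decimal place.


Step 1: S = 100 * theta_v / n
Step 2: S = 100 * 0.38 / 0.48
Step 3: S = 79.2%

79.2


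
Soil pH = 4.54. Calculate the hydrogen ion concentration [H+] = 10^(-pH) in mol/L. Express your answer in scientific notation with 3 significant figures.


Step 1: [H+] = 10^(-pH)
Step 2: [H+] = 10^(-4.54)
Step 3: [H+] = 2.88e-05 mol/L

2.88e-05


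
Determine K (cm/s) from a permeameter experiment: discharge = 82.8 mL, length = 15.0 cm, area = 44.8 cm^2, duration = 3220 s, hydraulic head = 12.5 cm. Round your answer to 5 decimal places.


Step 1: K = Q * L / (A * t * h)
Step 2: Numerator = 82.8 * 15.0 = 1242.0
Step 3: Denominator = 44.8 * 3220 * 12.5 = 1803200.0
Step 4: K = 1242.0 / 1803200.0 = 0.00069 cm/s

0.00069


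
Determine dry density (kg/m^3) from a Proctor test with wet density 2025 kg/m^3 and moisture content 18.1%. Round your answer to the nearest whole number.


Step 1: Dry density = wet density / (1 + w/100)
Step 2: Dry density = 2025 / (1 + 18.1/100)
Step 3: Dry density = 2025 / 1.181
Step 4: Dry density = 1715 kg/m^3

1715


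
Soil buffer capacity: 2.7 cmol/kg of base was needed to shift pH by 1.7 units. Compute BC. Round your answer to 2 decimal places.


Step 1: BC = change in base / change in pH
Step 2: BC = 2.7 / 1.7
Step 3: BC = 1.59 cmol/(kg*pH unit)

1.59


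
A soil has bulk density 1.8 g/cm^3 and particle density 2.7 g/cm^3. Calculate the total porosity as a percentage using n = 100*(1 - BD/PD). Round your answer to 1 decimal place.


Step 1: Formula: n = 100 * (1 - BD / PD)
Step 2: n = 100 * (1 - 1.8 / 2.7)
Step 3: n = 100 * (1 - 0.66667)
Step 4: n = 33.3%

33.3


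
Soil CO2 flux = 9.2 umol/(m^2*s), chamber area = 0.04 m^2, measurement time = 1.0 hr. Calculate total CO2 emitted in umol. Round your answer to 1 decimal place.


Step 1: Convert time to seconds: 1.0 hr * 3600 = 3600.0 s
Step 2: Total = flux * area * time_s
Step 3: Total = 9.2 * 0.04 * 3600.0
Step 4: Total = 1324.8 umol

1324.8


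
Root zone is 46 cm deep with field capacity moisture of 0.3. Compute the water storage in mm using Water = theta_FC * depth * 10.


Step 1: Water (mm) = theta_FC * depth (cm) * 10
Step 2: Water = 0.3 * 46 * 10
Step 3: Water = 138.0 mm

138.0


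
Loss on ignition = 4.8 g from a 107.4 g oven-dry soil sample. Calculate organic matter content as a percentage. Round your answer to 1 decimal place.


Step 1: OM% = 100 * LOI / sample mass
Step 2: OM = 100 * 4.8 / 107.4
Step 3: OM = 4.5%

4.5


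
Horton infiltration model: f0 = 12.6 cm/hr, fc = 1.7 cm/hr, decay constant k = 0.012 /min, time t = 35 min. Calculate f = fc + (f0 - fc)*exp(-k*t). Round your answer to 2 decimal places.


Step 1: f = fc + (f0 - fc) * exp(-k * t)
Step 2: exp(-0.012 * 35) = 0.657047
Step 3: f = 1.7 + (12.6 - 1.7) * 0.657047
Step 4: f = 1.7 + 10.9 * 0.657047
Step 5: f = 8.86 cm/hr

8.86


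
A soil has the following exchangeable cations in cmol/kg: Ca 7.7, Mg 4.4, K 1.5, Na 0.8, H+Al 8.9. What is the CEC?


Step 1: CEC = Ca + Mg + K + Na + (H+Al)
Step 2: CEC = 7.7 + 4.4 + 1.5 + 0.8 + 8.9
Step 3: CEC = 23.3 cmol/kg

23.3


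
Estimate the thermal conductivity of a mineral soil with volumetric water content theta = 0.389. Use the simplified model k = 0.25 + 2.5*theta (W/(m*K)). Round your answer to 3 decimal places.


Step 1: k = 0.25 + 2.5 * theta
Step 2: k = 0.25 + 2.5 * 0.389
Step 3: k = 0.25 + 0.973
Step 4: k = 1.223 W/(m*K)

1.223


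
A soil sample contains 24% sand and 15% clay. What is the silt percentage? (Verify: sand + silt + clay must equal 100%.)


Step 1: sand + silt + clay = 100%
Step 2: silt = 100 - sand - clay
Step 3: silt = 100 - 24 - 15
Step 4: silt = 61%

61


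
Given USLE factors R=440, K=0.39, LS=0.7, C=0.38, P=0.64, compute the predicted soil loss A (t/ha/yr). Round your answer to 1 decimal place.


Step 1: A = R * K * LS * C * P
Step 2: R * K = 440 * 0.39 = 171.6
Step 3: (R*K) * LS = 171.6 * 0.7 = 120.12
Step 4: * C * P = 120.12 * 0.38 * 0.64 = 29.2
Step 5: A = 29.2 t/(ha*yr)

29.2


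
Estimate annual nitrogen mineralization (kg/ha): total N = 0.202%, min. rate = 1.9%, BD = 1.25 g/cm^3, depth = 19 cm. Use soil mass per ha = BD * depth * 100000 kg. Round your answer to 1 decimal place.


Step 1: Soil mass per ha = BD * depth * 100000 = 1.25 * 19 * 100000 = 2375000 kg
Step 2: Total N pool = soil mass * N%/100 = 2375000 * 0.202/100 = 4797.5 kg/ha
Step 3: N mineralized = N pool * rate%/100 = 4797.5 * 1.9/100 = 91.2 kg/ha/yr

91.2


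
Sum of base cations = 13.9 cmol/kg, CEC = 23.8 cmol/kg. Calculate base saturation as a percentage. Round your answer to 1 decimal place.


Step 1: BS = 100 * (sum of bases) / CEC
Step 2: BS = 100 * 13.9 / 23.8
Step 3: BS = 58.4%

58.4


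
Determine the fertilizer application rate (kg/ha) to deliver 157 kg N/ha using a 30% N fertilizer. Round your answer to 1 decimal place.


Step 1: Fertilizer rate = target N / (N content / 100)
Step 2: Rate = 157 / (30 / 100)
Step 3: Rate = 157 / 0.3
Step 4: Rate = 523.3 kg/ha

523.3


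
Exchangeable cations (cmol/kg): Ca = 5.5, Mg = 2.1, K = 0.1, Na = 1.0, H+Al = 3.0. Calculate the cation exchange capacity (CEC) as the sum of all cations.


Step 1: CEC = Ca + Mg + K + Na + (H+Al)
Step 2: CEC = 5.5 + 2.1 + 0.1 + 1.0 + 3.0
Step 3: CEC = 11.7 cmol/kg

11.7


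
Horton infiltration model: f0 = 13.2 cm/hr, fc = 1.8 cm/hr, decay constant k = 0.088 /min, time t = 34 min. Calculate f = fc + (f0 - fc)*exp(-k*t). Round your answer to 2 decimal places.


Step 1: f = fc + (f0 - fc) * exp(-k * t)
Step 2: exp(-0.088 * 34) = 0.050187
Step 3: f = 1.8 + (13.2 - 1.8) * 0.050187
Step 4: f = 1.8 + 11.4 * 0.050187
Step 5: f = 2.37 cm/hr

2.37


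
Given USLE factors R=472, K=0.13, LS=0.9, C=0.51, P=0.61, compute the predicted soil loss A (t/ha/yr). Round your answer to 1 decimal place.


Step 1: A = R * K * LS * C * P
Step 2: R * K = 472 * 0.13 = 61.36
Step 3: (R*K) * LS = 61.36 * 0.9 = 55.224
Step 4: * C * P = 55.224 * 0.51 * 0.61 = 17.2
Step 5: A = 17.2 t/(ha*yr)

17.2


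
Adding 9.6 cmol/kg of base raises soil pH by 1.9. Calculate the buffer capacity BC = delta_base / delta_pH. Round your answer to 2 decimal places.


Step 1: BC = change in base / change in pH
Step 2: BC = 9.6 / 1.9
Step 3: BC = 5.05 cmol/(kg*pH unit)

5.05


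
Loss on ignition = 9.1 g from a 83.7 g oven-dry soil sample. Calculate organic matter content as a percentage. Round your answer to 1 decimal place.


Step 1: OM% = 100 * LOI / sample mass
Step 2: OM = 100 * 9.1 / 83.7
Step 3: OM = 10.9%

10.9


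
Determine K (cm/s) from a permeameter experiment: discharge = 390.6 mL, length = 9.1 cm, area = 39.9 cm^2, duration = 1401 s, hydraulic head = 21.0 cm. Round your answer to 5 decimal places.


Step 1: K = Q * L / (A * t * h)
Step 2: Numerator = 390.6 * 9.1 = 3554.46
Step 3: Denominator = 39.9 * 1401 * 21.0 = 1173897.9
Step 4: K = 3554.46 / 1173897.9 = 0.00303 cm/s

0.00303


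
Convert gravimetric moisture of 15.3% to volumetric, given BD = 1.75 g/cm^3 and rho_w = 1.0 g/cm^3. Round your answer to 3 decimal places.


Step 1: theta = (w / 100) * BD / rho_w
Step 2: theta = (15.3 / 100) * 1.75 / 1.0
Step 3: theta = 0.153 * 1.75
Step 4: theta = 0.268

0.268


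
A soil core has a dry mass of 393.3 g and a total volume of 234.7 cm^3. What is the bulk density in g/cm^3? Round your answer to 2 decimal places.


Step 1: Identify the formula: BD = dry mass / volume
Step 2: Substitute values: BD = 393.3 / 234.7
Step 3: BD = 1.68 g/cm^3

1.68


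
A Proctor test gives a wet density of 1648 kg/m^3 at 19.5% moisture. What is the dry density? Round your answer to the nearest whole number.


Step 1: Dry density = wet density / (1 + w/100)
Step 2: Dry density = 1648 / (1 + 19.5/100)
Step 3: Dry density = 1648 / 1.195
Step 4: Dry density = 1379 kg/m^3

1379


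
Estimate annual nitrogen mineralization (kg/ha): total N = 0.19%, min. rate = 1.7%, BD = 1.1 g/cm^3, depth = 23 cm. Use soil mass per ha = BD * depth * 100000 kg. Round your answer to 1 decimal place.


Step 1: Soil mass per ha = BD * depth * 100000 = 1.1 * 23 * 100000 = 2530000 kg
Step 2: Total N pool = soil mass * N%/100 = 2530000 * 0.19/100 = 4807.0 kg/ha
Step 3: N mineralized = N pool * rate%/100 = 4807.0 * 1.7/100 = 81.7 kg/ha/yr

81.7


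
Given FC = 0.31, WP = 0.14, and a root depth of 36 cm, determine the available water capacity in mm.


Step 1: Available water = (FC - WP) * depth * 10
Step 2: AW = (0.31 - 0.14) * 36 * 10
Step 3: AW = 0.17 * 36 * 10
Step 4: AW = 61.2 mm

61.2


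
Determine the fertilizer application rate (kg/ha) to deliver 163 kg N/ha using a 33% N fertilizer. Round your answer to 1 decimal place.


Step 1: Fertilizer rate = target N / (N content / 100)
Step 2: Rate = 163 / (33 / 100)
Step 3: Rate = 163 / 0.33
Step 4: Rate = 493.9 kg/ha

493.9


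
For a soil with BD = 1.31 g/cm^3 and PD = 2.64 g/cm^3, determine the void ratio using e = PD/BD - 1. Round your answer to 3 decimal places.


Step 1: e = PD / BD - 1
Step 2: e = 2.64 / 1.31 - 1
Step 3: e = 2.01527 - 1
Step 4: e = 1.015

1.015


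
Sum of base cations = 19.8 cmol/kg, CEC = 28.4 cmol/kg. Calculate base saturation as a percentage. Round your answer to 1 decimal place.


Step 1: BS = 100 * (sum of bases) / CEC
Step 2: BS = 100 * 19.8 / 28.4
Step 3: BS = 69.7%

69.7


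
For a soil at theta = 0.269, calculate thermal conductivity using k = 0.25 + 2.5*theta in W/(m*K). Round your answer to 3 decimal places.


Step 1: k = 0.25 + 2.5 * theta
Step 2: k = 0.25 + 2.5 * 0.269
Step 3: k = 0.25 + 0.673
Step 4: k = 0.923 W/(m*K)

0.923


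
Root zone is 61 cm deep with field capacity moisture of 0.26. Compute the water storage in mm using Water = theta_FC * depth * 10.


Step 1: Water (mm) = theta_FC * depth (cm) * 10
Step 2: Water = 0.26 * 61 * 10
Step 3: Water = 158.6 mm

158.6


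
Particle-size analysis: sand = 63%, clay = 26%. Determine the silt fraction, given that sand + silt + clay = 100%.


Step 1: sand + silt + clay = 100%
Step 2: silt = 100 - sand - clay
Step 3: silt = 100 - 63 - 26
Step 4: silt = 11%

11


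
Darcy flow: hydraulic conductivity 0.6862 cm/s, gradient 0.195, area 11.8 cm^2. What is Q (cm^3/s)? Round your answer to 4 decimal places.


Step 1: Apply Darcy's law: Q = K * i * A
Step 2: Q = 0.6862 * 0.195 * 11.8
Step 3: Q = 1.5789 cm^3/s

1.5789
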